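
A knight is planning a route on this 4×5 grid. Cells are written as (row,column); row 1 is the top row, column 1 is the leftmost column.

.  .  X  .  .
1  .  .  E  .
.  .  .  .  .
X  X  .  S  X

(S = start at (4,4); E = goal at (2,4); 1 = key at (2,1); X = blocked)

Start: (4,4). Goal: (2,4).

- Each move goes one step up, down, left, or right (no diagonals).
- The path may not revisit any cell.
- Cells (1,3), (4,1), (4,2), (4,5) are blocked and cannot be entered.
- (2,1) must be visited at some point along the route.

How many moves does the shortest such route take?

8

Any route passes through (2,1) somewhere between (4,4) and (2,4). Summing Manhattan distances along the two legs ((4,4) → (2,1) → (2,4)) gives a lower bound of 5 + 3 = 8 moves.
A route of 8 moves achieves this: (4,4) → (3,4) → (3,3) → (3,2) → (3,1) → (2,1) → (2,2) → (2,3) → (2,4).
Since 8 matches the lower bound, it is optimal.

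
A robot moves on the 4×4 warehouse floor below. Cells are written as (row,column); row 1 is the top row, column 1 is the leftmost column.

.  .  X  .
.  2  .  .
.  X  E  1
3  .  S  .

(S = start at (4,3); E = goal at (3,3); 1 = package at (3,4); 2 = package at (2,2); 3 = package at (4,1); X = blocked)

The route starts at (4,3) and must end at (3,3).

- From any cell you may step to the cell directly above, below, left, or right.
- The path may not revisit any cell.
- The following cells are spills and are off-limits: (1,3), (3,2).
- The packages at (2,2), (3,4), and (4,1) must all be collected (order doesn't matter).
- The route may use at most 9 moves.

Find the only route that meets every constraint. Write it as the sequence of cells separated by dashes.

(4,3) - (4,2) - (4,1) - (3,1) - (2,1) - (2,2) - (2,3) - (2,4) - (3,4) - (3,3)

The budget equals the shortest possible length, so every move has to be on a shortest route through the required cells.
Route from (4,3): left 2 to (4,1), up 2 to (2,1), right 3 to (2,4), down 1 to (3,4), left 1 to (3,3) — 9 moves in all.
Check: all required cells visited; 9 ≤ 9 moves.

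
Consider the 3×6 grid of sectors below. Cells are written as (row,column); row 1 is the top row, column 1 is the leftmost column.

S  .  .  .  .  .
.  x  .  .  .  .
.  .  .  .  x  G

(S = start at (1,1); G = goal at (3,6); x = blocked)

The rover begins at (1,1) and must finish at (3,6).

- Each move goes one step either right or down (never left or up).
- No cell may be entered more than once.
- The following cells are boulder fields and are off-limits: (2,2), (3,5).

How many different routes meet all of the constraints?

A right/down-only route from (1,1) to (3,6) makes exactly 2 down-moves and 5 right-moves in some order.
With no other constraints that would be C(7,2) = 21 routes.
Subtract routes through each blocked cell (inclusion–exclusion for overlaps): − through (2,2): 10 − through (3,5): 15 + through (2,2)&(3,5): 8 → 4.
That gives 4 routes.

4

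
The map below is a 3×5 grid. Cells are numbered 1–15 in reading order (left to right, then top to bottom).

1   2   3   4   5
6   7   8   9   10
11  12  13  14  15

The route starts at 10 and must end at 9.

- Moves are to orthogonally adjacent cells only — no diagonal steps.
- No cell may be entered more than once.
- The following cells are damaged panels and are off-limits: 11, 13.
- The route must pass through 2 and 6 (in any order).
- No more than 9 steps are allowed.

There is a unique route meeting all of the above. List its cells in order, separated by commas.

10, 5, 4, 3, 2, 1, 6, 7, 8, 9

Any route must reach 2 and 6 and still end at 9 within 9 moves, so the order of the required stops is forced.
Route from 10: up to 5, 4× left (reaching 1), down to 6, 3× right (reaching 9) — 9 moves in all.
Check: all required cells visited; 9 ≤ 9 moves.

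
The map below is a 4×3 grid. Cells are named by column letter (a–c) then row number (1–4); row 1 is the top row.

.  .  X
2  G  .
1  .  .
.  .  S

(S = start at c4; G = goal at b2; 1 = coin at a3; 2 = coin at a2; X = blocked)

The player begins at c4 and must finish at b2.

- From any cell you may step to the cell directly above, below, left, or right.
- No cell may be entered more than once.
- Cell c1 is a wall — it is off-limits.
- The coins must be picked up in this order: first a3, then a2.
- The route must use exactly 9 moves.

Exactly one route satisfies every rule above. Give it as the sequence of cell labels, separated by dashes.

c4 - c3 - b3 - b4 - a4 - a3 - a2 - a1 - b1 - b2

The waypoints must appear in the order a3, a2, with no cell reused.
Route from c4: up to c3, left to b3, down to b4, left to a4, 3× up (reaching a1), right to b1, down to b2 — 9 moves in all.
Check: order respected (1 at step 5, 2 at step 6); 9 moves as required.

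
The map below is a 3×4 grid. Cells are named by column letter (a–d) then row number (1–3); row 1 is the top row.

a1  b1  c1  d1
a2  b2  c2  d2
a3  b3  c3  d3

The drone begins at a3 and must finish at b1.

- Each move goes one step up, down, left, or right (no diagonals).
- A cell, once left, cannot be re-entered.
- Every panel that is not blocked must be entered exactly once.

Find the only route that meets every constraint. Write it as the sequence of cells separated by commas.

Need to visit all 12 open cells exactly once, starting at a3 and ending at b1.
Cell d3 has only two open neighbours (d2 and c3), so the path must pass straight through it: one of those is the cell it's entered from and the other is where it exits.
Route from a3: right 3 to d3, up 2 to d1, left 1 to c1, down 1 to c2, left 2 to a2, up 1 to a1, right 1 to b1 — 11 moves in all.
Check: all 12 open cells covered.

a3, b3, c3, d3, d2, d1, c1, c2, b2, a2, a1, b1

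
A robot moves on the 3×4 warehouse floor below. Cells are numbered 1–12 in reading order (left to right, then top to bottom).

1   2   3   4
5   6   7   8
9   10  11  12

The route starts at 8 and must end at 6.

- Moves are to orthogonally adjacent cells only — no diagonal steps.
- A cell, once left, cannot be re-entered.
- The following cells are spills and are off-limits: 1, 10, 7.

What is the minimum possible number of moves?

The Manhattan distance from 8 to 6 is |2−2| + |4−2| = 2, so at least 2 moves are needed.
That bound ignores the blocked cells. Measuring each leg by the fewest moves that actually steer around them (8→6: 4) raises the lower bound to 4.
A route of 4 moves exists: 8 → 4 → 3 → 2 → 6.
Since 4 matches that lower bound, it is optimal.

4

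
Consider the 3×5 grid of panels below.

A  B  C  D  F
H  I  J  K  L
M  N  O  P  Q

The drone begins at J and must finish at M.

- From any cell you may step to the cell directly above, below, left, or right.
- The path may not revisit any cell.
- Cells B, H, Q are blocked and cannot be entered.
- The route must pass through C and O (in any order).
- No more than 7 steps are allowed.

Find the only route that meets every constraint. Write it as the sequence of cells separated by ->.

J -> C -> D -> K -> P -> O -> N -> M

Any route must reach C and O and still end at M within 7 moves, so the order of the required stops is forced.
Route from J: up to C, right to D, 2× down (reaching P), 3× left (reaching M) — 7 moves in all.
Check: all required cells visited; 7 ≤ 7 moves.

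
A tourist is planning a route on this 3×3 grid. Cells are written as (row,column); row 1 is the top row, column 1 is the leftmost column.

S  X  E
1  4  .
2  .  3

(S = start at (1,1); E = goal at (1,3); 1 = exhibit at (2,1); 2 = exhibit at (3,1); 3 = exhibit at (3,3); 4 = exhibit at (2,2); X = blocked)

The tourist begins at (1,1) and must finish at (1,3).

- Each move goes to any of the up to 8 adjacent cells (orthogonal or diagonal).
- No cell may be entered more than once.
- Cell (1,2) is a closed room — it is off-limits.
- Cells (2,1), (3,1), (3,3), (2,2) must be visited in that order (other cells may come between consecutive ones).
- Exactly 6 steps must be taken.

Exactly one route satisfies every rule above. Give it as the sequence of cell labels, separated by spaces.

The waypoints must appear in the order (2,1), (3,1), (3,3), (2,2), with no cell reused.
Route from (1,1): 2× down (reaching (3,1)), 2× right (reaching (3,3)), up-left to (2,2), up-right to (1,3) — 6 moves in all.
Check: order respected (1 at step 1, 2 at step 2, 3 at step 4, 4 at step 5); 6 moves as required.

(1,1) (2,1) (3,1) (3,2) (3,3) (2,2) (1,3)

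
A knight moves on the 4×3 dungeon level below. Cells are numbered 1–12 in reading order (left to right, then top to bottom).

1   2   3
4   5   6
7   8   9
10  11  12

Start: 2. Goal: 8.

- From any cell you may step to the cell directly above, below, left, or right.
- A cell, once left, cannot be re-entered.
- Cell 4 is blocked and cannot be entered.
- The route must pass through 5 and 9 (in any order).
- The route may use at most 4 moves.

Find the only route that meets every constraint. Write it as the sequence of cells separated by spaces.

2 5 6 9 8

Any route must reach 5 and 9 and still end at 8 within 4 moves, so the order of the required stops is forced.
Route from 2: down 1 to 5, right 1 to 6, down 1 to 9, left 1 to 8 — 4 moves in all.
Check: all required cells visited; 4 ≤ 4 moves.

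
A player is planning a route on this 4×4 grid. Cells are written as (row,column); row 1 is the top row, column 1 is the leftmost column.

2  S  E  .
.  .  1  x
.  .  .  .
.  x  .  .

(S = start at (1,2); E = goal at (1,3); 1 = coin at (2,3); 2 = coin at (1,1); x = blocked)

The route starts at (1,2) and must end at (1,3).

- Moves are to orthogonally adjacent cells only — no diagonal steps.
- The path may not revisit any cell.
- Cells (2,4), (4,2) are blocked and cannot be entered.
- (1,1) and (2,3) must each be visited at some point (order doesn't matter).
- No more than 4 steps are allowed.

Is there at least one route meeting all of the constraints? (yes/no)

Even ignoring the no-revisit rule, getting from (1,2) to (1,3), taking the cheapest ordering (1,2) → (1,1) → (2,3) → (1,3) needs at least 1 + 3 + 1 = 5 moves (Manhattan distance per leg), which exceeds the 4-move limit.

no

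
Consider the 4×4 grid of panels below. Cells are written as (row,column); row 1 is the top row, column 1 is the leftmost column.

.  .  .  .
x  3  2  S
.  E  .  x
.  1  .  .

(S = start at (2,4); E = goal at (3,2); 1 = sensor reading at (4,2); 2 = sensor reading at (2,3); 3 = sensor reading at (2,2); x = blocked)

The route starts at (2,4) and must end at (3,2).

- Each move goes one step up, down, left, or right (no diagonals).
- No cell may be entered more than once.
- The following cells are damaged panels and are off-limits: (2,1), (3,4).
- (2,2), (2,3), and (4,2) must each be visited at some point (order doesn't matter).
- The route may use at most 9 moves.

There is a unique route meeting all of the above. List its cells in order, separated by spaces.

(2,4) (1,4) (1,3) (1,2) (2,2) (2,3) (3,3) (4,3) (4,2) (3,2)

Any route must reach (2,2), (2,3), and (4,2) and still end at (3,2) within 9 moves, so the order of the required stops is forced.
Route from (2,4): up to (1,4), 2× left (reaching (1,2)), down to (2,2), right to (2,3), 2× down (reaching (4,3)), left to (4,2), up to (3,2) — 9 moves in all.
Check: all required cells visited; 9 ≤ 9 moves.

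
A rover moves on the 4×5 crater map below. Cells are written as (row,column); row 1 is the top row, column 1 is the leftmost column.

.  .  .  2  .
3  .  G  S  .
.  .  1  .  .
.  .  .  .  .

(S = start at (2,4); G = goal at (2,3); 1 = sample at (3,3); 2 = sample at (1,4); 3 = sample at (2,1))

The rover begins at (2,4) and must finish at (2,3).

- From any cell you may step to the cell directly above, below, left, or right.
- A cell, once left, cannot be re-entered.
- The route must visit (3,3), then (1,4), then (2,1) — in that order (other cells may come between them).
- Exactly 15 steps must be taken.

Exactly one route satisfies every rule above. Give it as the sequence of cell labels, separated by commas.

The waypoints must appear in the order (3,3), (1,4), (2,1), with no cell reused.
Route from (2,4): down 1 to (3,4), left 1 to (3,3), down 1 to (4,3), right 2 to (4,5), up 3 to (1,5), left 4 to (1,1), down 1 to (2,1), right 2 to (2,3) — 15 moves in all.
Check: order respected (1 at step 2, 2 at step 9, 3 at step 13); 15 moves as required.

(2,4), (3,4), (3,3), (4,3), (4,4), (4,5), (3,5), (2,5), (1,5), (1,4), (1,3), (1,2), (1,1), (2,1), (2,2), (2,3)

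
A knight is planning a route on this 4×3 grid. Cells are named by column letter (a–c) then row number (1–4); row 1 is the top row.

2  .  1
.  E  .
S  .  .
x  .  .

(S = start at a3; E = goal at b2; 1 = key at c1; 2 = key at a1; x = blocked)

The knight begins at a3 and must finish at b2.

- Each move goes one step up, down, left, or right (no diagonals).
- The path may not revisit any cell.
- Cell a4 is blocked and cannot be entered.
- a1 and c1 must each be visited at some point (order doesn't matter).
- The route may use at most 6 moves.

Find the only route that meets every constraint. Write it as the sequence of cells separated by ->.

a3 -> a2 -> a1 -> b1 -> c1 -> c2 -> b2

The 6-move cap with required stops at a1, c1 leaves no slack for detours.
Route from a3: up 2 to a1, right 2 to c1, down 1 to c2, left 1 to b2 — 6 moves in all.
Check: all required cells visited; 6 ≤ 6 moves.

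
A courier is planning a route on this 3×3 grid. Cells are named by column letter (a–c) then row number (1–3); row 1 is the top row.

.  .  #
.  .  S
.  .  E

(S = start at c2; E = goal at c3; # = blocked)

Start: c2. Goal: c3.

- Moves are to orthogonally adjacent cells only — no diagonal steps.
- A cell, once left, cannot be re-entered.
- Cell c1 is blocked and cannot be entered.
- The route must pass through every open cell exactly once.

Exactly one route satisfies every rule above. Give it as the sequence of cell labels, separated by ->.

c2 -> b2 -> b1 -> a1 -> a2 -> a3 -> b3 -> c3

Need to visit all 8 open cells exactly once, starting at c2 and ending at c3.
Cell a3 has only two open neighbours (a2 and b3), so the path must pass straight through it: one of those is the cell it's entered from and the other is where it exits.
Route from c2: left 1 to b2, up 1 to b1, left 1 to a1, down 2 to a3, right 2 to c3 — 7 moves in all.
Check: all 8 open cells covered.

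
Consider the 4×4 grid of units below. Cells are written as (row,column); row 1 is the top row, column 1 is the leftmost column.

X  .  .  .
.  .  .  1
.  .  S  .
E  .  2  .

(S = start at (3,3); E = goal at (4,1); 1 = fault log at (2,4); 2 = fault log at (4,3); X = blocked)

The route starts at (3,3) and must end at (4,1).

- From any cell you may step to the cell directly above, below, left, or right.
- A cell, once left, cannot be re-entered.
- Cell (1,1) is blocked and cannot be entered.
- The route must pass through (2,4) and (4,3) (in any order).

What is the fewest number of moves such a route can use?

7

Any route passes through (2,4) and (4,3) in some order between (3,3) and (4,1). Summing Manhattan distances along each leg and taking the cheapest ordering ((3,3) → (2,4) → (4,3) → (4,1)) gives a lower bound of 2 + 3 + 2 = 7 moves.
A route of 7 moves achieves this: (3,3) → (2,3) → (2,4) → (3,4) → (4,4) → (4,3) → (4,2) → (4,1).
Since 7 matches the lower bound, it is optimal.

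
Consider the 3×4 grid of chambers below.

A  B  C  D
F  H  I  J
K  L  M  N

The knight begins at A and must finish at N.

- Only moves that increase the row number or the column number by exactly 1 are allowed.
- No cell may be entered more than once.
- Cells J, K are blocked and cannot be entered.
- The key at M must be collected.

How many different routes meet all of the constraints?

5

A right/down-only route from A to N makes exactly 2 down-moves and 3 right-moves in some order.
With no other constraints that would be C(5,2) = 10 routes.
Split at M and multiply the segment counts (each segment already excludes blocked cells): A→M: 5; M→N: 1; product = 5.
That gives 5 routes.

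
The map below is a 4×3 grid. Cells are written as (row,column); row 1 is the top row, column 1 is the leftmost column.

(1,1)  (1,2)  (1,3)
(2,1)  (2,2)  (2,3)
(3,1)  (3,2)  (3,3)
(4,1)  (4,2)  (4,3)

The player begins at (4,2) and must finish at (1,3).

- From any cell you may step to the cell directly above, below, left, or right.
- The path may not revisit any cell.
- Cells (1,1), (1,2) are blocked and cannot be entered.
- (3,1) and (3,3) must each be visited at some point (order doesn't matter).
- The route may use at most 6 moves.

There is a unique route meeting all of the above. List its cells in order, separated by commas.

Any route must reach (3,1) and (3,3) and still end at (1,3) within 6 moves, so the order of the required stops is forced.
Route from (4,2): left 1 to (4,1), up 1 to (3,1), right 2 to (3,3), up 2 to (1,3) — 6 moves in all.
Check: all required cells visited; 6 ≤ 6 moves.

(4,2), (4,1), (3,1), (3,2), (3,3), (2,3), (1,3)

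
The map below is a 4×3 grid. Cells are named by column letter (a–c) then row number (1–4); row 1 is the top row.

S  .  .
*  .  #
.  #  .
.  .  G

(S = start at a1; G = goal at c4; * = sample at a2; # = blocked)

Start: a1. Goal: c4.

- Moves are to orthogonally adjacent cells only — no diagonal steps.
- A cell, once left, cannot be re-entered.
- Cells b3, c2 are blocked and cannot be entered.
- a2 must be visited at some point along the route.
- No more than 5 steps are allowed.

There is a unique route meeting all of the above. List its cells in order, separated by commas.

Any route must reach a2 and still end at c4 within 5 moves, so the order of the required stops is forced.
Route from a1: 3× down (reaching a4), 2× right (reaching c4) — 5 moves in all.
Check: all required cells visited; 5 ≤ 5 moves.

a1, a2, a3, a4, b4, c4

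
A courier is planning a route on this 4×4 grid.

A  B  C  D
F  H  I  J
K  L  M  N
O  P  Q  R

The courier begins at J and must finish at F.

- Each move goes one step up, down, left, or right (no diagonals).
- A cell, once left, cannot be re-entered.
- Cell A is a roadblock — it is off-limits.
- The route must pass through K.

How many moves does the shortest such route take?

5

Any route passes through K somewhere between J and F. Summing Manhattan distances along the two legs (J → K → F) gives a lower bound of 4 + 1 = 5 moves.
A route of 5 moves achieves this: J → N → M → L → K → F.
Since 5 matches the lower bound, it is optimal.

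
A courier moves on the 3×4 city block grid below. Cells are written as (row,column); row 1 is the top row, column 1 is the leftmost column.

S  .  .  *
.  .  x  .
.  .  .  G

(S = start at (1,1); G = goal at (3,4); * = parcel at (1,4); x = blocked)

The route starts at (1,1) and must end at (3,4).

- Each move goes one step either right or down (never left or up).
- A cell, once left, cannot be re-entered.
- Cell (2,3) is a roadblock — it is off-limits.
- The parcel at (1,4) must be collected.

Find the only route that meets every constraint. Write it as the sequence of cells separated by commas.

(1,1), (1,2), (1,3), (1,4), (2,4), (3,4)

Moves only go right or down, so the column and row indices never decrease.
Route from (1,1): right 3 to (1,4), down 2 to (3,4) — 5 moves in all.
Check: all required cells visited.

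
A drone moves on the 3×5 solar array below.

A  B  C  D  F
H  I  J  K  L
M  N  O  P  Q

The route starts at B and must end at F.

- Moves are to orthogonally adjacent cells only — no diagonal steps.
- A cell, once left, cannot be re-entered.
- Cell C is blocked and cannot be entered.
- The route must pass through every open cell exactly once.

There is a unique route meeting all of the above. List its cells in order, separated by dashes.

B - A - H - M - N - I - J - O - P - Q - L - K - D - F

Need to visit all 14 open cells exactly once, starting at B and ending at F.
Route from B: left 1 to A, down 2 to M, right 1 to N, up 1 to I, right 1 to J, down 1 to O, right 2 to Q, up 1 to L, left 1 to K, up 1 to D, right 1 to F — 13 moves in all.
Check: all 14 open cells covered.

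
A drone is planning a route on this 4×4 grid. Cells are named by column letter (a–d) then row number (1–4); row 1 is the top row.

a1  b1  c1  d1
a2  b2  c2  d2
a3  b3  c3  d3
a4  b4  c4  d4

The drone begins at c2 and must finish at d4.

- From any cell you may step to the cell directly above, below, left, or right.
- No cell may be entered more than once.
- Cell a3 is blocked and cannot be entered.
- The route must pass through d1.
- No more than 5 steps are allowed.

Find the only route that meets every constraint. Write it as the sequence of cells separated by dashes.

Any route must reach d1 and still end at d4 within 5 moves, so the order of the required stops is forced.
Route from c2: up 1 to c1, right 1 to d1, down 3 to d4 — 5 moves in all.
Check: all required cells visited; 5 ≤ 5 moves.

c2 - c1 - d1 - d2 - d3 - d4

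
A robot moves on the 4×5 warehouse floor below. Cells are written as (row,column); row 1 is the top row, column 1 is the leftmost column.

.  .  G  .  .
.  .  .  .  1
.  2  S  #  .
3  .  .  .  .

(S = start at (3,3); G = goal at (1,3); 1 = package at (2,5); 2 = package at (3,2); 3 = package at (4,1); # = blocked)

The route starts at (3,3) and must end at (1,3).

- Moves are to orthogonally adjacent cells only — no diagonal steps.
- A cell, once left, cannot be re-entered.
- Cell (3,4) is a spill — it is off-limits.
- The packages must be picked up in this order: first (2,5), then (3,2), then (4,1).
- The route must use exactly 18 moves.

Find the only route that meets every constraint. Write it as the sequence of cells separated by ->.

(3,3) -> (4,3) -> (4,4) -> (4,5) -> (3,5) -> (2,5) -> (1,5) -> (1,4) -> (2,4) -> (2,3) -> (2,2) -> (3,2) -> (4,2) -> (4,1) -> (3,1) -> (2,1) -> (1,1) -> (1,2) -> (1,3)

The waypoints must appear in the order (2,5), (3,2), (4,1), with no cell reused.
Route from (3,3): down to (4,3), 2× right (reaching (4,5)), 3× up (reaching (1,5)), left to (1,4), down to (2,4), 2× left (reaching (2,2)), 2× down (reaching (4,2)), left to (4,1), 3× up (reaching (1,1)), 2× right (reaching (1,3)) — 18 moves in all.
Check: order respected (1 at step 5, 2 at step 11, 3 at step 13); 18 moves as required.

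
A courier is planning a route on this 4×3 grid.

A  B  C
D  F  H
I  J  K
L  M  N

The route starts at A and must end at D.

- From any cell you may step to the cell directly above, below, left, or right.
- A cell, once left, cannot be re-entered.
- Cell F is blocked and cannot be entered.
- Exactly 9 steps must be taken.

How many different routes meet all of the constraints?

3

Need simple routes of exactly 9 moves from A to D (Manhattan distance 1, so 4 moves are spent on a detour and 4 undoing it).
Enumerating: A B C H K N M J I D | A B C H K N M L I D | A B C H K J M L I D.
That gives 3 routes.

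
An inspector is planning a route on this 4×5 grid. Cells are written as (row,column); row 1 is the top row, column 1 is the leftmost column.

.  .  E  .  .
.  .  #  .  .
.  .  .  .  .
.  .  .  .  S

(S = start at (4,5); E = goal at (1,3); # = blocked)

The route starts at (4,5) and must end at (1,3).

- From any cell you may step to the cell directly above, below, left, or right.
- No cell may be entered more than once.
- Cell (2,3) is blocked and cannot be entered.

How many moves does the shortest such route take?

5

The Manhattan distance from (4,5) to (1,3) is |4−1| + |5−3| = 5, so at least 5 moves are needed.
A route of 5 moves achieves this: (4,5) → (3,5) → (2,5) → (1,5) → (1,4) → (1,3).
Since 5 matches the lower bound, it is optimal.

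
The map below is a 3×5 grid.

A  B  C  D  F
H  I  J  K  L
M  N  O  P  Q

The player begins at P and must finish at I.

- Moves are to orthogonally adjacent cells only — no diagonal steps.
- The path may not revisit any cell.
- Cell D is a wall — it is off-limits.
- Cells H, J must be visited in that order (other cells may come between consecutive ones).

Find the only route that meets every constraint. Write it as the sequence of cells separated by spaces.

P O N M H A B C J I

The waypoints must appear in the order H, J, with no cell reused.
Route from P: left 3 to M, up 2 to A, right 2 to C, down 1 to J, left 1 to I — 9 moves in all.
Check: order respected (H at step 4, J at step 8).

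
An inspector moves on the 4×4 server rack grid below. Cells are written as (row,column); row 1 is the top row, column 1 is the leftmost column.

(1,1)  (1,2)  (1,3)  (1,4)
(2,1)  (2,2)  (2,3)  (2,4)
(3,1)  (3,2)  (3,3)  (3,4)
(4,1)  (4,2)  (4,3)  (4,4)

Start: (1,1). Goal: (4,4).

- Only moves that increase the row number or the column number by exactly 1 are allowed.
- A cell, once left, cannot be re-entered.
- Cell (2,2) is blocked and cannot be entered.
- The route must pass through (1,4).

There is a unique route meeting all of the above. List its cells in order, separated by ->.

(1,1) -> (1,2) -> (1,3) -> (1,4) -> (2,4) -> (3,4) -> (4,4)

Moves only go right or down, so the column and row indices never decrease.
Route from (1,1): 3× right (reaching (1,4)), 3× down (reaching (4,4)) — 6 moves in all.
Check: all required cells visited.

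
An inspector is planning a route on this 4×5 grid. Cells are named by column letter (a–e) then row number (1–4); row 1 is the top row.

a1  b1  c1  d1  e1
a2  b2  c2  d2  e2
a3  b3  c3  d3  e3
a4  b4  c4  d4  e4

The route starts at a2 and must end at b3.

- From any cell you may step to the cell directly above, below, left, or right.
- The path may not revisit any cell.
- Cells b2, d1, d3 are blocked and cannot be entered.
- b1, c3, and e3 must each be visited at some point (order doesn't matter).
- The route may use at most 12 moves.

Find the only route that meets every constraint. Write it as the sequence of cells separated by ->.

The budget equals the shortest possible length, so every move has to be on a shortest route through the required cells.
Route from a2: up to a1, 2× right (reaching c1), down to c2, 2× right (reaching e2), 2× down (reaching e4), 2× left (reaching c4), up to c3, left to b3 — 12 moves in all.
Check: all required cells visited; 12 ≤ 12 moves.

a2 -> a1 -> b1 -> c1 -> c2 -> d2 -> e2 -> e3 -> e4 -> d4 -> c4 -> c3 -> b3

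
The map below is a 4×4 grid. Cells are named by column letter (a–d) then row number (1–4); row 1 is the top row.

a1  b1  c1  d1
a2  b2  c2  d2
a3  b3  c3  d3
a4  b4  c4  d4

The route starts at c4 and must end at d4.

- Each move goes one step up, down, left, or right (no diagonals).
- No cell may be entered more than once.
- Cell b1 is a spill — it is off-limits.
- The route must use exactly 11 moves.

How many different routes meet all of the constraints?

7

Need simple routes of exactly 11 moves from c4 to d4 (Manhattan distance 1, so 5 moves are spent on a detour and 5 undoing it).
Enumerating: c4 c3 b3 b4 a4 a3 a2 b2 c2 d2 d3 d4 | c4 c3 b3 a3 a2 b2 c2 c1 d1 d2 d3 d4 | c4 b4 b3 a3 a2 b2 c2 c1 d1 d2 d3 d4 | c4 b4 a4 a3 a2 b2 b3 c3 c2 d2 d3 d4 | c4 b4 a4 a3 a2 b2 c2 c1 d1 d2 d3 d4 | c4 b4 a4 a3 b3 b2 c2 c1 d1 d2 d3 d4 | c4 b4 a4 a3 b3 c3 c2 c1 d1 d2 d3 d4.
That gives 7 routes.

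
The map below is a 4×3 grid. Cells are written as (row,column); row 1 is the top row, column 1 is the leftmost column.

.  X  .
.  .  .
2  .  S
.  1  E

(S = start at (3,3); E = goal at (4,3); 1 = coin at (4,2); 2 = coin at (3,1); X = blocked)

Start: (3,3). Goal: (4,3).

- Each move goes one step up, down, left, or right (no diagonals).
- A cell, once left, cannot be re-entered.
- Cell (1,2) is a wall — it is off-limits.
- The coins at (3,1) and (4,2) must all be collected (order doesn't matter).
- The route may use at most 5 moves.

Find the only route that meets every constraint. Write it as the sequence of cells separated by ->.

(3,3) -> (3,2) -> (3,1) -> (4,1) -> (4,2) -> (4,3)

Any route must reach (3,1) and (4,2) and still end at (4,3) within 5 moves, so the order of the required stops is forced.
Route from (3,3): left 2 to (3,1), down 1 to (4,1), right 2 to (4,3) — 5 moves in all.
Check: all required cells visited; 5 ≤ 5 moves.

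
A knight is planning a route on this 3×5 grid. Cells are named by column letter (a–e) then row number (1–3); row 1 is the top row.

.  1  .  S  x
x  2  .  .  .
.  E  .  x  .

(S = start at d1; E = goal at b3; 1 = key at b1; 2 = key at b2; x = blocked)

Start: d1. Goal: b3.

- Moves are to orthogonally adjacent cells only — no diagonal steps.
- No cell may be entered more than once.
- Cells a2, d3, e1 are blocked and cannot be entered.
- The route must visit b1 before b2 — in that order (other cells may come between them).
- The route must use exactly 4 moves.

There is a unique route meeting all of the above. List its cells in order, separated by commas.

d1, c1, b1, b2, b3

The waypoints must appear in the order b1, b2, with no cell reused.
Route from d1: 2× left (reaching b1), 2× down (reaching b3) — 4 moves in all.
Check: order respected (1 at step 2, 2 at step 3); 4 moves as required.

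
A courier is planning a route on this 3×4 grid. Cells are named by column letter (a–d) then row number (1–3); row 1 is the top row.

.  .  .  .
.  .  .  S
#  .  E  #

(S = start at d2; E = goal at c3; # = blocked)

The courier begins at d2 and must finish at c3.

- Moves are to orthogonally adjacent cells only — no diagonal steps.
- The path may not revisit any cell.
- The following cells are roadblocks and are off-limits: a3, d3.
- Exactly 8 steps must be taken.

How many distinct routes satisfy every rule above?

Need simple routes of exactly 8 moves from d2 to c3 (Manhattan distance 2, so 3 moves are spent on a detour and 3 undoing it).
Enumerating: d2 d1 c1 b1 a1 a2 b2 b3 c3 | d2 d1 c1 b1 a1 a2 b2 c2 c3 | d2 c2 c1 b1 a1 a2 b2 b3 c3.
That gives 3 routes.

3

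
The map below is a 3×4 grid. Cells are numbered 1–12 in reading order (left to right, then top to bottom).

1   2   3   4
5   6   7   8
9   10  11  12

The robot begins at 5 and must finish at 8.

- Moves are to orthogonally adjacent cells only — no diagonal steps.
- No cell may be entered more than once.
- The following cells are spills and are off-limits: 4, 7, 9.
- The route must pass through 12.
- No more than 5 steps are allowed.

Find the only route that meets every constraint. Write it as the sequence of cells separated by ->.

5 -> 6 -> 10 -> 11 -> 12 -> 8

The budget equals the shortest possible length, so every move has to be on a shortest route through the required cells.
Route from 5: right 1 to 6, down 1 to 10, right 2 to 12, up 1 to 8 — 5 moves in all.
Check: all required cells visited; 5 ≤ 5 moves.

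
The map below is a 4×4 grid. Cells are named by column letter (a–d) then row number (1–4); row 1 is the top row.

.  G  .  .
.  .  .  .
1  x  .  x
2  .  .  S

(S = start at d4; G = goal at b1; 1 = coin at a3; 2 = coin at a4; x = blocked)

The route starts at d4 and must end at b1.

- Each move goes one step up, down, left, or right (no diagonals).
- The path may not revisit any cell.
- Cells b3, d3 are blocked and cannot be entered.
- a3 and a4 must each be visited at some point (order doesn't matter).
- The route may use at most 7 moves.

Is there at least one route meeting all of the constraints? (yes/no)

yes

One route that works: d4 → c4 → b4 → a4 → a3 → a2 → a1 → b1.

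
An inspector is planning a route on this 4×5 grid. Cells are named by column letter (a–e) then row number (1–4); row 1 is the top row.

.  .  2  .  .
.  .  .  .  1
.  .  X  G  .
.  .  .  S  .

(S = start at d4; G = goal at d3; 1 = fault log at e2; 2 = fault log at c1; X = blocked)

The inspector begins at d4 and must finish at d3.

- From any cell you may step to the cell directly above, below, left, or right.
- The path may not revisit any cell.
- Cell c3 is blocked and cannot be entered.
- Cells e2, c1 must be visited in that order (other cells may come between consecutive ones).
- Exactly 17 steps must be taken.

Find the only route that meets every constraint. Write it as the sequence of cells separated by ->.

The waypoints must appear in the order e2, c1, with no cell reused.
Route from d4: right 1 to e4, up 3 to e1, left 4 to a1, down 3 to a4, right 1 to b4, up 2 to b2, right 2 to d2, down 1 to d3 — 17 moves in all.
Check: order respected (1 at step 3, 2 at step 6); 17 moves as required.

d4 -> e4 -> e3 -> e2 -> e1 -> d1 -> c1 -> b1 -> a1 -> a2 -> a3 -> a4 -> b4 -> b3 -> b2 -> c2 -> d2 -> d3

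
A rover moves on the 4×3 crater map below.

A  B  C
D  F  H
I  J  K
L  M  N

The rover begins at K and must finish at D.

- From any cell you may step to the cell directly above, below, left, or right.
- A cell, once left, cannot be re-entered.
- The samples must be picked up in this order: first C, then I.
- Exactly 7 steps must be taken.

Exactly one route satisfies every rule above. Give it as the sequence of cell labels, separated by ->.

K -> H -> C -> B -> F -> J -> I -> D

The waypoints must appear in the order C, I, with no cell reused.
Route from K: up 2 to C, left 1 to B, down 2 to J, left 1 to I, up 1 to D — 7 moves in all.
Check: order respected (C at step 2, I at step 6); 7 moves as required.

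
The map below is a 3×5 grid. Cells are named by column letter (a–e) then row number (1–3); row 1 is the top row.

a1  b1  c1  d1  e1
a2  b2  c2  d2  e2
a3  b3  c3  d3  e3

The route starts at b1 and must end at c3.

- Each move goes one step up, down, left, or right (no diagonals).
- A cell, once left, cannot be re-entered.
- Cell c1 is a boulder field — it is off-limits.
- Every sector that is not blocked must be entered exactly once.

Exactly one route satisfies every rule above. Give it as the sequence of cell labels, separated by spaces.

Need to visit all 14 open cells exactly once, starting at b1 and ending at c3.
Route from b1: left 1 to a1, down 2 to a3, right 1 to b3, up 1 to b2, right 2 to d2, up 1 to d1, right 1 to e1, down 2 to e3, left 2 to c3 — 13 moves in all.
Check: all 14 open cells covered.

b1 a1 a2 a3 b3 b2 c2 d2 d1 e1 e2 e3 d3 c3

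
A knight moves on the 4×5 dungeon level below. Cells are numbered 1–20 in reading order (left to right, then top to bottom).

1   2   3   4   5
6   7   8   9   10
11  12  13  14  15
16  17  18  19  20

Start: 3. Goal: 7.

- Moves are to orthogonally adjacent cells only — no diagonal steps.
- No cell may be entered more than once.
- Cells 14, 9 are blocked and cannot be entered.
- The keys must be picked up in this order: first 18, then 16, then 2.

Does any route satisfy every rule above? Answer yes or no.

yes

One route that works: 3 → 8 → 13 → 18 → 17 → 16 → 11 → 6 → 1 → 2 → 7.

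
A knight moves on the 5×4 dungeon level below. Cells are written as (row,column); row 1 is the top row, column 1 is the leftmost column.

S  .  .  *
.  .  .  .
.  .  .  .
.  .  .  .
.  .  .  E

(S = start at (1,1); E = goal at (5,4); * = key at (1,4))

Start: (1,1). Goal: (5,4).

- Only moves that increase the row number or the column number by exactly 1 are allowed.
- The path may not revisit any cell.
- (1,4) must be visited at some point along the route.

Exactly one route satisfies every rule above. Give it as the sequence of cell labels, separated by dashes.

(1,1) - (1,2) - (1,3) - (1,4) - (2,4) - (3,4) - (4,4) - (5,4)

Moves only go right or down, so the column and row indices never decrease.
Route from (1,1): right 3 to (1,4), down 4 to (5,4) — 7 moves in all.
Check: all required cells visited.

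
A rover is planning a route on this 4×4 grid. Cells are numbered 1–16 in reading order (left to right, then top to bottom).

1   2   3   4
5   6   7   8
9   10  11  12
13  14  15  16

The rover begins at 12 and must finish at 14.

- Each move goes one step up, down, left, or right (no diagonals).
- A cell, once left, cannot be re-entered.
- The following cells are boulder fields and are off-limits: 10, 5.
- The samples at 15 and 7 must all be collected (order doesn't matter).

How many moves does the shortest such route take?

Any route passes through 15 and 7 in some order between 12 and 14. Summing Manhattan distances along each leg and taking the cheapest ordering (12 → 7 → 15 → 14) gives a lower bound of 2 + 2 + 1 = 5 moves.
A route of 5 moves achieves this: 12 → 8 → 7 → 11 → 15 → 14.
Since 5 matches the lower bound, it is optimal.

5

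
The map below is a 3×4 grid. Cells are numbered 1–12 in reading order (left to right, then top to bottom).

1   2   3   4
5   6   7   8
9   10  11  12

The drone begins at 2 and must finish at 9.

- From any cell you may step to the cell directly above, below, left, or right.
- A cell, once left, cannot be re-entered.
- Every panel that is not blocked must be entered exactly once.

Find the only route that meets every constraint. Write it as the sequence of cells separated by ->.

2 -> 1 -> 5 -> 6 -> 7 -> 3 -> 4 -> 8 -> 12 -> 11 -> 10 -> 9

Need to visit all 12 open cells exactly once, starting at 2 and ending at 9.
Cell 4 has only two open neighbours (8 and 3), so the path must pass straight through it: one of those is the cell it's entered from and the other is where it exits.
Route from 2: left to 1, down to 5, 2× right (reaching 7), up to 3, right to 4, 2× down (reaching 12), 3× left (reaching 9) — 11 moves in all.
Check: all 12 open cells covered.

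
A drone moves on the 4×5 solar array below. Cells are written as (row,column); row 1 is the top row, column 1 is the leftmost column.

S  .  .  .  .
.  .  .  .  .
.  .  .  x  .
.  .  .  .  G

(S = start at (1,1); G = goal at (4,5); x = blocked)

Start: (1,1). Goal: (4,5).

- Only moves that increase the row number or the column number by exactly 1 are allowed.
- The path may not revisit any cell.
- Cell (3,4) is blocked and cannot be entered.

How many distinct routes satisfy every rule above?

A right/down-only route from (1,1) to (4,5) makes exactly 3 down-moves and 4 right-moves in some order.
With no other constraints that would be C(7,3) = 35 routes.
Subtract routes through each blocked cell (inclusion–exclusion for overlaps): − through (3,4): 20 → 15.
That gives 15 routes.

15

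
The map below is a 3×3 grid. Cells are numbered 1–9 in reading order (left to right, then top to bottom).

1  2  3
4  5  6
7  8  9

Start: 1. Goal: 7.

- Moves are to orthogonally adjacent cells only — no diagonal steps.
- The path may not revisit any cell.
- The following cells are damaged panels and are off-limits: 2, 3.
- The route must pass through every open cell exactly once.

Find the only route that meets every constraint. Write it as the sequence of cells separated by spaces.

1 4 5 6 9 8 7

Need to visit all 7 open cells exactly once, starting at 1 and ending at 7.
Cell 6 has only two open neighbours (9 and 5), so the path must pass straight through it: one of those is the cell it's entered from and the other is where it exits.
Route from 1: down to 4, 2× right (reaching 6), down to 9, 2× left (reaching 7) — 6 moves in all.
Check: all 7 open cells covered.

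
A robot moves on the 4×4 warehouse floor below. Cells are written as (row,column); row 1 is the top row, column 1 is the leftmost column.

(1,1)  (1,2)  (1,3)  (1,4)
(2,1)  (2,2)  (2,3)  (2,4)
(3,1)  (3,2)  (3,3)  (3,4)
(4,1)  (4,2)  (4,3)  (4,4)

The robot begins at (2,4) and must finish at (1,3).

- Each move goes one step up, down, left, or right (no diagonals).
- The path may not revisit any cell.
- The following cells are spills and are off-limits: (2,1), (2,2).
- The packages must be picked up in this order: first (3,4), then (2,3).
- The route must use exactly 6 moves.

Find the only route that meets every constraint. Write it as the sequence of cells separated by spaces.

The waypoints must appear in the order (3,4), (2,3), with no cell reused.
Route from (2,4): 2× down (reaching (4,4)), left to (4,3), 3× up (reaching (1,3)) — 6 moves in all.
Check: order respected ((3,4) at step 1, (2,3) at step 5); 6 moves as required.

(2,4) (3,4) (4,4) (4,3) (3,3) (2,3) (1,3)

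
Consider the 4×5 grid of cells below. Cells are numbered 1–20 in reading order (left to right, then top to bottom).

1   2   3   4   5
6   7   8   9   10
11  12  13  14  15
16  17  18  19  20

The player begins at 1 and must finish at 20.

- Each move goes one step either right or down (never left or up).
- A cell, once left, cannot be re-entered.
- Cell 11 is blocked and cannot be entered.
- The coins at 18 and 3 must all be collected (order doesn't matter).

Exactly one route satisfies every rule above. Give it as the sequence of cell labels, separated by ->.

1 -> 2 -> 3 -> 8 -> 13 -> 18 -> 19 -> 20

Moves only go right or down, so the column and row indices never decrease.
Route from 1: 2× right (reaching 3), 3× down (reaching 18), 2× right (reaching 20) — 7 moves in all.
Check: all required cells visited.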